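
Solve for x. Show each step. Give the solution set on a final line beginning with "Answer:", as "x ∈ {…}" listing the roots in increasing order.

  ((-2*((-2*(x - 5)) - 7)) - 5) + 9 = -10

Step 1. [((-2*((-2*(x - 5)) - 7)) - 5) + 9 = -10] subtract 9: x sits inside (… + 9). So sub: (-2*((-2*(x - 5)) - 7)) - 5 = -19.
Step 2. [(-2*((-2*(x - 5)) - 7)) - 5 = -19] the outer -5 inverts by adding 5. So sub: -2*((-2*(x - 5)) - 7) = -14.
Step 3. [-2*((-2*(x - 5)) - 7) = -14] -2·(inner) — divide through by -2. So div: (-2*(x - 5)) - 7 = 7.
Step 4. [(-2*(x - 5)) - 7 = 7] add 7: x sits inside (… - 7), so sub: -2*(x - 5) = 14.
Step 5. [-2*(x - 5) = 14] -2·(inner) — divide through by -2. So div: x - 5 = -7.
Step 6. [x - 5 = -7] -5 is outermost — add 5 both sides, so sub: x = -2.

Answer: x ∈ {-2}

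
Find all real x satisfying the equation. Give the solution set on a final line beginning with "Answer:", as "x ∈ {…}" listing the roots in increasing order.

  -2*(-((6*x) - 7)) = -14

Step 1. [-2*(-((6*x) - 7)) = -14] -2 out front; divide by -2. So div: -((6*x) - 7) = 7.
Step 2. [-((6*x) - 7) = 7] flip signs both sides. So neg: (6*x) - 7 = -7.
Step 3. [(6*x) - 7 = -7] -7 is outermost — add 7 both sides ⇒ sub: 6*x = 0.
Step 4. [6*x = 0] divide by the outer 6, so div: x = 0.

Answer: x ∈ {0}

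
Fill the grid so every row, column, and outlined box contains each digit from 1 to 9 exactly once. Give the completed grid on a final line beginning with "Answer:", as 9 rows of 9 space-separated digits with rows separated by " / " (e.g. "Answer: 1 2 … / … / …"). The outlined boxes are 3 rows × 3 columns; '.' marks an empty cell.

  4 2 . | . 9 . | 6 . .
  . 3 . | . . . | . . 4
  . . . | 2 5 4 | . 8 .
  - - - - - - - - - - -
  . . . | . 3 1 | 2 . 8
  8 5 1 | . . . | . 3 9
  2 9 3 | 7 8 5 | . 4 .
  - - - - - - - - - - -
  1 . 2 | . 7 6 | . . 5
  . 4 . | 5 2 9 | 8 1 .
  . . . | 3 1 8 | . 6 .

Step 1. [r9c2∈{7}] nothing but 7 survives at r9c2 ⇒ r9c2=7.
Step 2. [r2c7∈{1,5,7,9}] in col 7, 5 fits only at r2c7, so r2c7=5.
Step 3. [r1c8∈{7}] r1c8 has the single candidate 7. So r1c8=7.
Step 4. [r2c5∈{6}] only 6 remains possible at r2c5, so r2c5=6.
Step 5. [r4c2∈{6}] nothing but 6 survives at r4c2 ⇒ r4c2=6.
Step 6. [r7c7∈{3,4,9}] 3 has one home in row 7: r7c7, so r7c7=3.
Step 7. [r4c1∈{7}] nothing but 7 survives at r4c1, so r4c1=7.
Step 8. [r2c1∈{9}] r2c1 has the single candidate 9, so r2c1=9.
Step 9. [r7c4∈{4}] r7c4's peers cover all but 4. So r7c4=4.
Step 10. [r2c4∈{1,8}] 1 has one home in row 2: r2c4. So r2c4=1.
Step 11. [r1c9∈{1,3}] 1 has one home in row 1: r1c9, so r1c9=1.
Step 12. [r8c3∈{6}] only 6 remains possible at r8c3, so r8c3=6.
Step 13. [r2c3∈{7,8}] across row 2, 8 lands solely at r2c3. So r2c3=8.
Step 14. [r9c3∈{5,9}] r9c3 is the only open cell in col 3 admitting 9. So r9c3=9.
Step 15. [r3c1∈{6}] only 6 remains possible at r3c1 ⇒ r3c1=6.
Step 16. [r6c7∈{1}] only 1 remains possible at r6c7. So r6c7=1.
Step 17. [r2c8∈{2}] r2c8 has the single candidate 2, so r2c8=2.
Step 18. [r1c4∈{8}] nothing but 8 survives at r1c4, so r1c4=8.
Step 19. [r7c8∈{9}] r7c8 is down to just 9. So r7c8=9.
Step 20. [r5c6∈{2}] r5c6 has the single candidate 2, so r5c6=2.
Step 21. [r9c1∈{5}] nothing but 5 survives at r9c1. So r9c1=5.
Step 22. [r4c3∈{4}] only 4 remains possible at r4c3, so r4c3=4.
Step 23. [r6c9∈{6}] nothing but 6 survives at r6c9 ⇒ r6c9=6.
Step 24. [r7c2∈{8}] r7c2 has the single candidate 8, so r7c2=8.
Step 25. [r3c9∈{3}] nothing but 3 survives at r3c9. So r3c9=3.
Step 26. [r5c4∈{6}] r5c4's peers cover all but 6 ⇒ r5c4=6.
Step 27. [r4c8∈{5}] r4c8's peers cover all but 5. So r4c8=5.
Step 28. [r9c9∈{2}] nothing but 2 survives at r9c9, so r9c9=2.
Step 29. [r5c7∈{7}] r5c7's peers cover all but 7, so r5c7=7.
Step 30. [r4c4∈{9}] only 9 remains possible at r4c4, so r4c4=9.
Step 31. [r8c9∈{7}] r8c9 is down to just 7. So r8c9=7.
Step 32. [r3c3∈{7}] r3c3's peers cover all but 7. So r3c3=7.
Step 33. [r1c6∈{3}] r1c6 has the single candidate 3, so r1c6=3.
Step 34. [r9c7∈{4}] only 4 remains possible at r9c7, so r9c7=4.
Step 35. [r8c1∈{3}] r8c1 has the single candidate 3 ⇒ r8c1=3.
Step 36. [r1c3∈{5}] nothing but 5 survives at r1c3 ⇒ r1c3=5.
Step 37. [r5c5∈{4}] r5c5 has the single candidate 4. So r5c5=4.
Step 38. [r2c6∈{7}] r2c6's peers cover all but 7 ⇒ r2c6=7.
Step 39. [r3c7∈{9}] r3c7 is down to just 9 ⇒ r3c7=9.
Step 40. [r3c2∈{1}] r3c2 has the single candidate 1. So r3c2=1.

Answer: 4 2 5 8 9 3 6 7 1 / 9 3 8 1 6 7 5 2 4 / 6 1 7 2 5 4 9 8 3 / 7 6 4 9 3 1 2 5 8 / 8 5 1 6 4 2 7 3 9 / 2 9 3 7 8 5 1 4 6 / 1 8 2 4 7 6 3 9 5 / 3 4 6 5 2 9 8 1 7 / 5 7 9 3 1 8 4 6 2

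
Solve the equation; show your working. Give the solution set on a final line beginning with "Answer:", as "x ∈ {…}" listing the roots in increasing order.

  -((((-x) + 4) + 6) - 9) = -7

Step 1. [-((((-x) + 4) + 6) - 9) = -7] leading − — multiply by −1, so neg: (((-x) + 4) + 6) - 9 = 7.
Step 2. [(((-x) + 4) + 6) - 9 = 7] the outer -9 inverts by adding 9. So sub: ((-x) + 4) + 6 = 16.
Step 3. [((-x) + 4) + 6 = 16] the outer +6 inverts by subtracting 6 ⇒ sub: (-x) + 4 = 10.
Step 4. [(-x) + 4 = 10] the outer +4 inverts by subtracting 4. So sub: -x = 6.
Step 5. [-x = 6] LHS negated; negate both sides ⇒ neg: x = -6.

Answer: x ∈ {-6}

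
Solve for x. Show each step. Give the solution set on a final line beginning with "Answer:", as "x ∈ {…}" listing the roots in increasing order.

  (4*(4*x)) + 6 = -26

Step 1. [(4*(4*x)) + 6 = -26] the outer +6 inverts by subtracting 6 ⇒ sub: 4*(4*x) = -32.
Step 2. [4*(4*x) = -32] leading coefficient 4: divide by 4, so div: 4*x = -8.
Step 3. [4*x = -8] 4 out front; divide by 4. So div: x = -2.

Answer: x ∈ {-2}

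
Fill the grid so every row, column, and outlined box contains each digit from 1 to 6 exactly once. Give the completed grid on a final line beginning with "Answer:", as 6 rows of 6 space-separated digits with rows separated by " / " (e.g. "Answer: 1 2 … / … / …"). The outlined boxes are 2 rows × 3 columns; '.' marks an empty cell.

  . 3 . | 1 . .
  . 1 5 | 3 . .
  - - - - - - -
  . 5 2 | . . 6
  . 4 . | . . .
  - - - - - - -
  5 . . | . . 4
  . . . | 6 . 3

Step 1. [r4c6∈{1,2,5}] in col 6, 1 fits only at r4c6. So r4c6=1.
Step 2. [r5c4∈{2}] r5c4's peers cover all but 2. So r5c4=2.
Step 3. [r4c5∈{2,3,5}] 2 has one home in row 4: r4c5, so r4c5=2.
Step 4. [r5c3∈{1,3,6}] r5c3 is the only open cell in row 5 admitting 3, so r5c3=3.
Step 5. [r6c3∈{1,4}] in col 3, 1 fits only at r6c3, so r6c3=1.
Step 6. [r1c3∈{4,6}] r1c3 is the only open cell in col 3 admitting 4, so r1c3=4.
Step 7. [r2c5∈{4,6}] r2c5 is the only open cell in row 2 admitting 4, so r2c5=4.
Step 8. [r2c1∈{2,6}] across row 2, 6 lands solely at r2c1 ⇒ r2c1=6.
Step 9. [r1c6∈{2,5}] across col 6, 5 lands solely at r1c6 ⇒ r1c6=5.
Step 10. [r4c1∈{3}] only 3 remains possible at r4c1, so r4c1=3.
Step 11. [r1c1∈{2}] r1c1's peers cover all but 2. So r1c1=2.
Step 12. [r5c2∈{6}] only 6 remains possible at r5c2 ⇒ r5c2=6.
Step 13. [r3c5∈{3}] r3c5's peers cover all but 3, so r3c5=3.
Step 14. [r3c4∈{4}] r3c4 is down to just 4. So r3c4=4.
Step 15. [r5c5∈{1}] r5c5's peers cover all but 1. So r5c5=1.
Step 16. [r4c3∈{6}] nothing but 6 survives at r4c3 ⇒ r4c3=6.
Step 17. [r4c4∈{5}] r4c4 has the single candidate 5. So r4c4=5.
Step 18. [r2c6∈{2}] r2c6 is down to just 2. So r2c6=2.
Step 19. [r6c5∈{5}] r6c5 is down to just 5. So r6c5=5.
Step 20. [r1c5∈{6}] r1c5's peers cover all but 6, so r1c5=6.
Step 21. [r3c1∈{1}] nothing but 1 survives at r3c1. So r3c1=1.
Step 22. [r6c2∈{2}] only 2 remains possible at r6c2. So r6c2=2.
Step 23. [r6c1∈{4}] r6c1 has the single candidate 4, so r6c1=4.

Answer: 2 3 4 1 6 5 / 6 1 5 3 4 2 / 1 5 2 4 3 6 / 3 4 6 5 2 1 / 5 6 3 2 1 4 / 4 2 1 6 5 3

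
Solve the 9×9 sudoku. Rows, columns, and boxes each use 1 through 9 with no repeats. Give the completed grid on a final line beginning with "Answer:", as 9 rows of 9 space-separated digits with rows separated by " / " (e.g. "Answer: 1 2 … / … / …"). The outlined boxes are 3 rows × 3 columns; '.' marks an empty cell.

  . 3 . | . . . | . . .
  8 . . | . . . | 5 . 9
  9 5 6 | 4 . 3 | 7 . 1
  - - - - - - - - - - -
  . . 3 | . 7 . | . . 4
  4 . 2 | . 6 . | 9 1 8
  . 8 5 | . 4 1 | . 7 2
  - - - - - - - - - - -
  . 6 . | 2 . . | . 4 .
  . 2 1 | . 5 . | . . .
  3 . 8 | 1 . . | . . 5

Step 1. [r9c5∈{9}] nothing but 9 survives at r9c5, so r9c5=9.
Step 2. [r8c1∈{7}] only 7 remains possible at r8c1. So r8c1=7.
Step 3. [r1c9∈{6}] nothing but 6 survives at r1c9, so r1c9=6.
Step 4. [r4c7∈{6}] only 6 remains possible at r4c7. So r4c7=6.
Step 5. [r4c6∈{2,5,8,9}] row 4 places 2 nowhere but r4c6. So r4c6=2.
Step 6. [r9c6∈{4,6,7}] across row 9, 7 lands solely at r9c6. So r9c6=7.
Step 7. [r8c9∈{3}] r8c9's peers cover all but 3. So r8c9=3.
Step 8. [r7c6∈{8}] only 8 remains possible at r7c6, so r7c6=8.
Step 9. [r1c1∈{1,2}] in col 1, 2 fits only at r1c1 ⇒ r1c1=2.
Step 10. [r1c8∈{8}] r1c8's peers cover all but 8, so r1c8=8.
Step 11. [r2c2∈{1,4,7}] 1 has one home in box 1: r2c2, so r2c2=1.
Step 12. [r8c4∈{6}] only 6 remains possible at r8c4. So r8c4=6.
Step 13. [r6c4∈{3,9}] row 6 places 9 nowhere but r6c4, so r6c4=9.
Step 14. [r3c8∈{2}] r3c8's peers cover all but 2, so r3c8=2.
Step 15. [r5c6∈{5}] r5c6 has the single candidate 5. So r5c6=5.
Step 16. [r2c4∈{7}] r2c4 has the single candidate 7 ⇒ r2c4=7.
Step 17. [r2c3∈{4}] r2c3 is down to just 4. So r2c3=4.
Step 18. [r7c3∈{9}] r7c3 has the single candidate 9. So r7c3=9.
Step 19. [r1c6∈{9}] r1c6's peers cover all but 9. So r1c6=9.
Step 20. [r7c9∈{7}] r7c9 is down to just 7. So r7c9=7.
Step 21. [r7c5∈{3}] r7c5 has the single candidate 3, so r7c5=3.
Step 22. [r1c7∈{4}] r1c7 has the single candidate 4. So r1c7=4.
Step 23. [r9c2∈{4}] r9c2's peers cover all but 4. So r9c2=4.
Step 24. [r7c7∈{1}] nothing but 1 survives at r7c7, so r7c7=1.
Step 25. [r5c2∈{7}] r5c2 is down to just 7 ⇒ r5c2=7.
Step 26. [r3c5∈{8}] nothing but 8 survives at r3c5, so r3c5=8.
Step 27. [r4c4∈{8}] r4c4 has the single candidate 8 ⇒ r4c4=8.
Step 28. [r1c4∈{5}] nothing but 5 survives at r1c4 ⇒ r1c4=5.
Step 29. [r5c4∈{3}] nothing but 3 survives at r5c4, so r5c4=3.
Step 30. [r7c1∈{5}] only 5 remains possible at r7c1 ⇒ r7c1=5.
Step 31. [r4c8∈{5}] r4c8's peers cover all but 5, so r4c8=5.
Step 32. [r6c1∈{6}] r6c1's peers cover all but 6, so r6c1=6.
Step 33. [r6c7∈{3}] r6c7's peers cover all but 3 ⇒ r6c7=3.
Step 34. [r1c5∈{1}] only 1 remains possible at r1c5. So r1c5=1.
Step 35. [r8c6∈{4}] r8c6 is down to just 4. So r8c6=4.
Step 36. [r2c6∈{6}] nothing but 6 survives at r2c6, so r2c6=6.
Step 37. [r9c7∈{2}] r9c7 is down to just 2. So r9c7=2.
Step 38. [r2c8∈{3}] only 3 remains possible at r2c8. So r2c8=3.
Step 39. [r8c8∈{9}] r8c8 has the single candidate 9 ⇒ r8c8=9.
Step 40. [r4c1∈{1}] r4c1's peers cover all but 1 ⇒ r4c1=1.
Step 41. [r9c8∈{6}] only 6 remains possible at r9c8 ⇒ r9c8=6.
Step 42. [r4c2∈{9}] nothing but 9 survives at r4c2 ⇒ r4c2=9.
Step 43. [r8c7∈{8}] nothing but 8 survives at r8c7. So r8c7=8.
Step 44. [r2c5∈{2}] nothing but 2 survives at r2c5 ⇒ r2c5=2.
Step 45. [r1c3∈{7}] nothing but 7 survives at r1c3 ⇒ r1c3=7.

Answer: 2 3 7 5 1 9 4 8 6 / 8 1 4 7 2 6 5 3 9 / 9 5 6 4 8 3 7 2 1 / 1 9 3 8 7 2 6 5 4 / 4 7 2 3 6 5 9 1 8 / 6 8 5 9 4 1 3 7 2 / 5 6 9 2 3 8 1 4 7 / 7 2 1 6 5 4 8 9 3 / 3 4 8 1 9 7 2 6 5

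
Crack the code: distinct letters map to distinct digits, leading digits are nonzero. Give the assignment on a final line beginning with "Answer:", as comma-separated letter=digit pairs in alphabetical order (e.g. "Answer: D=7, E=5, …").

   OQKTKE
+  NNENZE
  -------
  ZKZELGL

Step 1. [Z] Z is the leading digit of a 7-digit sum of two 6-digit numbers; the final carry is exactly 1, so Z=1.
Step 2. [col 1: E + E ≡ L (mod 10)] column 1 (E + E ≡ L (mod 10), carry-in 0) doesn't pin L yet; pick L=8 and continue ⇒ L=8.
Step 3. [col 1: E + E ≡ L (mod 10)] several values work for E in column 1 (E + E ≡ L (mod 10), carry-in 0); try E=9. So E=9.
Step 4. [col 2: K + Z ≡ G (mod 10)] K=0 is one option consistent with column 2 (K + Z ≡ G (mod 10), carry-in 1) — take it. So K=0.
Step 5. [col 2: K + Z ≡ G (mod 10)] column 2: given K=0, Z=1, carry-in 1, and digits 0,1,8,9 already taken and all letters distinct, K+Z≡G (mod 10) forces G=2 ⇒ G=2.
Step 6. [col 3: T + N ≡ L (mod 10)] T=3 is one option consistent with column 3 (T + N ≡ L (mod 10), carry-in 0) — take it. So T=3.
Step 7. [col 3: T + N ≡ L (mod 10)] column 3: given T=3, L=8, carry-in 0, and digits 0,1,2,3,8,9 already taken and all letters distinct, T+N≡L (mod 10) forces N=5 ⇒ N=5.
Step 8. [col 5: Q + N ≡ Z (mod 10)] column 5: given N=5, Z=1, carry-in 0, and digits 0,1,2,3,5,8,9 already taken and all letters distinct, Q+N≡Z (mod 10) forces Q=6 ⇒ Q=6.
Step 9. [col 6: O + N ≡ K (mod 10)] from column 6 (N=5, K=0, carry-in 1, digits 0,1,2,3,5,6,8,9 already taken and all letters distinct): O must equal 4. So O=4.

Answer: E=9, G=2, K=0, L=8, N=5, O=4, Q=6, T=3, Z=1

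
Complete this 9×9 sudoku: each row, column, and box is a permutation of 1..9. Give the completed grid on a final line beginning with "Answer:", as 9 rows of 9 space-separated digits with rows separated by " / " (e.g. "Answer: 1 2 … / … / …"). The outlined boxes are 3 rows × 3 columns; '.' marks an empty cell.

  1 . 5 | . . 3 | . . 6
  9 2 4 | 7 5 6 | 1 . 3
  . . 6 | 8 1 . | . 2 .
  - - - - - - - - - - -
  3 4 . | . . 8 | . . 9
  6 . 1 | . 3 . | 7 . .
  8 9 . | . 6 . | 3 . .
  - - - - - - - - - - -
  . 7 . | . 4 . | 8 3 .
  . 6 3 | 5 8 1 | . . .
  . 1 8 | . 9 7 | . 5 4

Step 1. [r7c6∈{2}] nothing but 2 survives at r7c6 ⇒ r7c6=2.
Step 2. [r4c7∈{2,5,6}] across row 4, 5 lands solely at r4c7. So r4c7=5.
Step 3. [r1c8∈{4,7,8,9}] row 1 places 7 nowhere but r1c8, so r1c8=7.
Step 4. [r5c9∈{2,8}] across col 9, 8 lands solely at r5c9, so r5c9=8.
Step 5. [r5c4∈{2,4,9}] r5c4 is the only open cell in row 5 admitting 2. So r5c4=2.
Step 6. [r5c6∈{4,5,9}] in row 5, 9 fits only at r5c6. So r5c6=9.
Step 7. [r3c7∈{4,9}] r3c7 is the only open cell in row 3 admitting 9, so r3c7=9.
Step 8. [r6c9∈{1,2}] r6c9 is the only open cell in box 6 admitting 2. So r6c9=2.
Step 9. [r9c7∈{2,6}] in col 7, 6 fits only at r9c7 ⇒ r9c7=6.
Step 10. [r3c6∈{4}] r3c6 is down to just 4. So r3c6=4.
Step 11. [r6c4∈{1,4}] 4 has one home in col 4: r6c4, so r6c4=4.
Step 12. [r8c7∈{2}] r8c7 has the single candidate 2, so r8c7=2.
Step 13. [r4c8∈{1,6}] 6 has one home in row 4: r4c8, so r4c8=6.
Step 14. [r6c3∈{7}] only 7 remains possible at r6c3, so r6c3=7.
Step 15. [r4c4∈{1}] r4c4 is down to just 1, so r4c4=1.
Step 16. [r1c4∈{9}] r1c4 is down to just 9, so r1c4=9.
Step 17. [r7c1∈{5}] r7c1's peers cover all but 5. So r7c1=5.
Step 18. [r7c9∈{1}] r7c9 is down to just 1 ⇒ r7c9=1.
Step 19. [r7c4∈{6}] r7c4's peers cover all but 6 ⇒ r7c4=6.
Step 20. [r3c1∈{7}] r3c1 is down to just 7. So r3c1=7.
Step 21. [r3c2∈{3}] nothing but 3 survives at r3c2 ⇒ r3c2=3.
Step 22. [r3c9∈{5}] r3c9's peers cover all but 5, so r3c9=5.
Step 23. [r5c8∈{4}] r5c8 has the single candidate 4 ⇒ r5c8=4.
Step 24. [r1c2∈{8}] nothing but 8 survives at r1c2. So r1c2=8.
Step 25. [r5c2∈{5}] r5c2's peers cover all but 5 ⇒ r5c2=5.
Step 26. [r8c9∈{7}] nothing but 7 survives at r8c9 ⇒ r8c9=7.
Step 27. [r2c8∈{8}] only 8 remains possible at r2c8. So r2c8=8.
Step 28. [r6c6∈{5}] r6c6 is down to just 5, so r6c6=5.
Step 29. [r1c7∈{4}] only 4 remains possible at r1c7 ⇒ r1c7=4.
Step 30. [r7c3∈{9}] r7c3 has the single candidate 9, so r7c3=9.
Step 31. [r9c4∈{3}] r9c4's peers cover all but 3, so r9c4=3.
Step 32. [r8c8∈{9}] r8c8's peers cover all but 9, so r8c8=9.
Step 33. [r6c8∈{1}] r6c8 is down to just 1. So r6c8=1.
Step 34. [r1c5∈{2}] r1c5 is down to just 2. So r1c5=2.
Step 35. [r8c1∈{4}] only 4 remains possible at r8c1 ⇒ r8c1=4.
Step 36. [r9c1∈{2}] r9c1 is down to just 2 ⇒ r9c1=2.
Step 37. [r4c5∈{7}] r4c5's peers cover all but 7, so r4c5=7.
Step 38. [r4c3∈{2}] only 2 remains possible at r4c3. So r4c3=2.

Answer: 1 8 5 9 2 3 4 7 6 / 9 2 4 7 5 6 1 8 3 / 7 3 6 8 1 4 9 2 5 / 3 4 2 1 7 8 5 6 9 / 6 5 1 2 3 9 7 4 8 / 8 9 7 4 6 5 3 1 2 / 5 7 9 6 4 2 8 3 1 / 4 6 3 5 8 1 2 9 7 / 2 1 8 3 9 7 6 5 4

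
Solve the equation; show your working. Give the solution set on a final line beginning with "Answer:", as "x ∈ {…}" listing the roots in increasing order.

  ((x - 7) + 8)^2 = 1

Step 1. [((x - 7) + 8)^2 = 1] √ both sides: 1 ≥ 0 gives two branches ⇒ sqrt: (x - 7) + 8 = 1 or -1.
Step 2. [(x - 7) + 8 = 1 or -1] peel the +8: subtract 8 from each side ⇒ sub: x - 7 = -7 or -9.
Step 3. [x - 7 = -7 or -9] -7 is outermost — add 7 both sides, so sub: x = 0 or -2.

Answer: x ∈ {-2, 0}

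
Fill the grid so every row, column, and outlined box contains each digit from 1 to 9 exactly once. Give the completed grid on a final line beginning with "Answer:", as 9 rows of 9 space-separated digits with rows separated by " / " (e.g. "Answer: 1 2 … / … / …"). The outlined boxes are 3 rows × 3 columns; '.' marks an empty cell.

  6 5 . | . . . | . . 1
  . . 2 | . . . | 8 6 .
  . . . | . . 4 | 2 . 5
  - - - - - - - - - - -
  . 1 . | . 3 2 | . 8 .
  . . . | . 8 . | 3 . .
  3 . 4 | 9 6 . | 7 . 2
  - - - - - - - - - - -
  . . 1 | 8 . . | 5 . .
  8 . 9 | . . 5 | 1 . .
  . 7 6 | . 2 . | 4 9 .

Step 1. [r6c6∈{1}] r6c6 has the single candidate 1. So r6c6=1.
Step 2. [r5c6∈{7}] nothing but 7 survives at r5c6. So r5c6=7.
Step 3. [r9c6∈{3}] nothing but 3 survives at r9c6 ⇒ r9c6=3.
Step 4. [r2c6∈{9}] nothing but 9 survives at r2c6. So r2c6=9.
Step 5. [r1c5∈{7}] r1c5's peers cover all but 7, so r1c5=7.
Step 6. [r5c3∈{5}] only 5 remains possible at r5c3. So r5c3=5.
Step 7. [r8c4∈{4,6,7}] across col 4, 7 lands solely at r8c4. So r8c4=7.
Step 8. [r8c9∈{3,6}] in row 8, 6 fits only at r8c9 ⇒ r8c9=6.
Step 9. [r3c5∈{1}] r3c5 has the single candidate 1. So r3c5=1.
Step 10. [r1c8∈{3,4}] in row 1, 4 fits only at r1c8, so r1c8=4.
Step 11. [r4c4∈{4,5}] in row 4, 5 fits only at r4c4, so r4c4=5.
Step 12. [r2c4∈{3}] r2c4 is down to just 3, so r2c4=3.
Step 13. [r3c8∈{3,7}] 3 has one home in box 3: r3c8 ⇒ r3c8=3.
Step 14. [r2c2∈{4}] only 4 remains possible at r2c2. So r2c2=4.
Step 15. [r5c2∈{2,6,9}] 6 has one home in row 5: r5c2, so r5c2=6.
Step 16. [r7c8∈{2,7}] r7c8 is the only open cell in col 8 admitting 7 ⇒ r7c8=7.
Step 17. [r7c1∈{2,4}] across col 1, 4 lands solely at r7c1. So r7c1=4.
Step 18. [r4c9∈{4,9}] across row 4, 4 lands solely at r4c9. So r4c9=4.
Step 19. [r4c3∈{7}] r4c3 has the single candidate 7, so r4c3=7.
Step 20. [r4c1∈{9}] r4c1 is down to just 9 ⇒ r4c1=9.
Step 21. [r7c2∈{2,3}] in row 7, 2 fits only at r7c2 ⇒ r7c2=2.
Step 22. [r3c3∈{8}] only 8 remains possible at r3c3. So r3c3=8.
Step 23. [r2c9∈{7}] only 7 remains possible at r2c9. So r2c9=7.
Step 24. [r4c7∈{6}] only 6 remains possible at r4c7. So r4c7=6.
Step 25. [r5c1∈{2}] only 2 remains possible at r5c1. So r5c1=2.
Step 26. [r9c1∈{5}] r9c1 is down to just 5 ⇒ r9c1=5.
Step 27. [r1c7∈{9}] r1c7 is down to just 9. So r1c7=9.
Step 28. [r1c3∈{3}] only 3 remains possible at r1c3. So r1c3=3.
Step 29. [r3c4∈{6}] only 6 remains possible at r3c4, so r3c4=6.
Step 30. [r2c5∈{5}] r2c5 is down to just 5 ⇒ r2c5=5.
Step 31. [r6c2∈{8}] r6c2 is down to just 8 ⇒ r6c2=8.
Step 32. [r8c5∈{4}] nothing but 4 survives at r8c5, so r8c5=4.
Step 33. [r7c9∈{3}] r7c9 is down to just 3, so r7c9=3.
Step 34. [r9c4∈{1}] only 1 remains possible at r9c4. So r9c4=1.
Step 35. [r7c6∈{6}] nothing but 6 survives at r7c6. So r7c6=6.
Step 36. [r7c5∈{9}] only 9 remains possible at r7c5. So r7c5=9.
Step 37. [r3c2∈{9}] only 9 remains possible at r3c2 ⇒ r3c2=9.
Step 38. [r2c1∈{1}] only 1 remains possible at r2c1. So r2c1=1.
Step 39. [r5c4∈{4}] only 4 remains possible at r5c4 ⇒ r5c4=4.
Step 40. [r6c8∈{5}] r6c8 is down to just 5 ⇒ r6c8=5.
Step 41. [r5c9∈{9}] r5c9 is down to just 9 ⇒ r5c9=9.
Step 42. [r5c8∈{1}] r5c8 is down to just 1 ⇒ r5c8=1.
Step 43. [r1c4∈{2}] only 2 remains possible at r1c4. So r1c4=2.
Step 44. [r3c1∈{7}] r3c1 is down to just 7 ⇒ r3c1=7.
Step 45. [r9c9∈{8}] r9c9 has the single candidate 8. So r9c9=8.
Step 46. [r1c6∈{8}] nothing but 8 survives at r1c6, so r1c6=8.
Step 47. [r8c8∈{2}] r8c8's peers cover all but 2. So r8c8=2.
Step 48. [r8c2∈{3}] r8c2 is down to just 3 ⇒ r8c2=3.

Answer: 6 5 3 2 7 8 9 4 1 / 1 4 2 3 5 9 8 6 7 / 7 9 8 6 1 4 2 3 5 / 9 1 7 5 3 2 6 8 4 / 2 6 5 4 8 7 3 1 9 / 3 8 4 9 6 1 7 5 2 / 4 2 1 8 9 6 5 7 3 / 8 3 9 7 4 5 1 2 6 / 5 7 6 1 2 3 4 9 8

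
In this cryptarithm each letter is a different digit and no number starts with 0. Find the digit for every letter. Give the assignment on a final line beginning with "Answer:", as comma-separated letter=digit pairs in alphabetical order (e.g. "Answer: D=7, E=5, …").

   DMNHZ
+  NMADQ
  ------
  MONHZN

Step 1. [col 1: Z + Q ≡ N (mod 10)] several values work for N in column 1 (Z + Q ≡ N (mod 10), carry-in 0); try N=2, so N=2.
Step 2. [col 1: Z + Q ≡ N (mod 10)] several values work for Z in column 1 (Z + Q ≡ N (mod 10), carry-in 0); try Z=5 ⇒ Z=5.
Step 3. [col 1: Z + Q ≡ N (mod 10)] from column 1 (Z=5, N=2, carry-in 0, digits 2,5 already taken and all letters distinct): Q must equal 7. So Q=7.
Step 4. [col 2: H + D ≡ Z (mod 10)] D=8 is one option consistent with column 2 (H + D ≡ Z (mod 10), carry-in 1) — take it ⇒ D=8.
Step 5. [col 2: H + D ≡ Z (mod 10)] from column 2 (D=8, Z=5, carry-in 1, digits 2,5,7,8 already taken and all letters distinct): H must equal 6 ⇒ H=6.
Step 6. [col 3: N + A ≡ H (mod 10)] column 3: given N=2, H=6, carry-in 1, and digits 2,5,6,7,8 already taken and all letters distinct, N+A≡H (mod 10) forces A=3. So A=3.
Step 7. [col 4: M + M ≡ N (mod 10)] from column 4 (N=2, carry-in 0, digits 2,3,5,6,7,8 already taken and all letters distinct): M must equal 1. So M=1.
Step 8. [col 5: D + N ≡ O (mod 10)] column 5 reads D+N+carry(0)=O with D=8, N=2; with digits 1,2,3,5,6,7,8 already taken and all letters distinct, the only value for O is 0 ⇒ O=0.

Answer: A=3, D=8, H=6, M=1, N=2, O=0, Q=7, Z=5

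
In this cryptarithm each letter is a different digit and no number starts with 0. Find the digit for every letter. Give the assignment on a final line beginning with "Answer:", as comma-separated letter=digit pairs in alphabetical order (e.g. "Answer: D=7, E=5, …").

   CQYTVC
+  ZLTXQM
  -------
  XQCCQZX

Step 1. [col 1: C + M ≡ X (mod 10)] M=2 is one option consistent with column 1 (C + M ≡ X (mod 10), carry-in 0) — take it ⇒ M=2.
Step 2. [col 1: C + M ≡ X (mod 10)] several values work for X in column 1 (C + M ≡ X (mod 10), carry-in 0); try X=1 ⇒ X=1.
Step 3. [col 1: C + M ≡ X (mod 10)] in column 1 we have C+M≡X with carry-in 0; given M=2, X=1 and digits 1,2 already taken and all letters distinct, that pins C to 9, so C=9.
Step 4. [col 2: V + Q ≡ Z (mod 10)] no forcing yet in column 2 (carry-in 1); Z=7 is free and consistent — try it. So Z=7.
Step 5. [col 2: V + Q ≡ Z (mod 10)] no forcing yet in column 2 (carry-in 1); Q=6 is free and consistent — try it ⇒ Q=6.
Step 6. [col 2: V + Q ≡ Z (mod 10)] column 2: given Q=6, Z=7, carry-in 1, and digits 1,2,6,7,9 already taken and all letters distinct, V+Q≡Z (mod 10) forces V=0, so V=0.
Step 7. [col 3: T + X ≡ Q (mod 10)] from column 3 (X=1, Q=6, carry-in 0, digits 0,1,2,6,7,9 already taken and all letters distinct): T must equal 5. So T=5.
Step 8. [col 4: Y + T ≡ C (mod 10)] from column 4 (T=5, C=9, carry-in 0, digits 0,1,2,5,6,7,9 already taken and all letters distinct): Y must equal 4 ⇒ Y=4.
Step 9. [col 5: Q + L ≡ C (mod 10)] column 5 reads Q+L+carry(0)=C with Q=6, C=9; with digits 0,1,2,4,5,6,7,9 already taken and all letters distinct, the only value for L is 3 ⇒ L=3.

Answer: C=9, L=3, M=2, Q=6, T=5, V=0, X=1, Y=4, Z=7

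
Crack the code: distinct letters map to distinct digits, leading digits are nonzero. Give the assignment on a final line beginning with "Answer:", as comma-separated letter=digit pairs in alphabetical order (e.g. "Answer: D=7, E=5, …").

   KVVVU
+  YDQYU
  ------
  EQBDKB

Step 1. [E] the sum has 6 digits but both addends have 5; that extra leading digit E is the final carry, namely 1 ⇒ E=1.
Step 2. [col 1: U + U ≡ B (mod 10)] several values work for U in column 1 (U + U ≡ B (mod 10), carry-in 0); try U=5, so U=5.
Step 3. [col 1: U + U ≡ B (mod 10)] column 1: given U=5, carry-in 0, and digits 1,5 already taken and all letters distinct, U+U≡B (mod 10) forces B=0, so B=0.
Step 4. [col 2: V + Y ≡ K (mod 10)] no forcing yet in column 2 (carry-in 1); Y=3 is free and consistent — try it. So Y=3.
Step 5. [col 2: V + Y ≡ K (mod 10)] K=8 is one option consistent with column 2 (V + Y ≡ K (mod 10), carry-in 1) — take it, so K=8.
Step 6. [col 2: V + Y ≡ K (mod 10)] column 2 reads V+Y+carry(1)=K with Y=3, K=8; with digits 0,1,3,5,8 already taken and all letters distinct, the only value for V is 4 ⇒ V=4.
Step 7. [col 3: V + Q ≡ D (mod 10)] column 3 reads V+Q+carry(0)=D with V=4; with digits 0,1,3,4,5,8 already taken and all letters distinct, the only value for D is 6, so D=6.
Step 8. [col 3: V + Q ≡ D (mod 10)] column 3 reads V+Q+carry(0)=D with V=4, D=6; with digits 0,1,3,4,5,6,8 already taken and all letters distinct, the only value for Q is 2, so Q=2.

Answer: B=0, D=6, E=1, K=8, Q=2, U=5, V=4, Y=3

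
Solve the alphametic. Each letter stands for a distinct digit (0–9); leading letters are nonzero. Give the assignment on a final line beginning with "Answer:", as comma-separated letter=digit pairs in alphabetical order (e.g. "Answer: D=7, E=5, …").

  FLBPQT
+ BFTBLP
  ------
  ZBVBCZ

Step 1. [col 1: T + P ≡ Z (mod 10)] Z=6 is one option consistent with column 1 (T + P ≡ Z (mod 10), carry-in 0) — take it, so Z=6.
Step 2. [col 1: T + P ≡ Z (mod 10)] P=9 is one option consistent with column 1 (T + P ≡ Z (mod 10), carry-in 0) — take it. So P=9.
Step 3. [col 1: T + P ≡ Z (mod 10)] from column 1 (P=9, Z=6, carry-in 0, digits 6,9 already taken and all letters distinct): T must equal 7. So T=7.
Step 4. [col 2: Q + L ≡ C (mod 10)] no forcing yet in column 2 (carry-in 1); C=4 is free and consistent — try it ⇒ C=4.
Step 5. [col 2: Q + L ≡ C (mod 10)] column 2 (Q + L ≡ C (mod 10), carry-in 1) doesn't pin Q yet; pick Q=5 and continue ⇒ Q=5.
Step 6. [col 2: Q + L ≡ C (mod 10)] column 2 reads Q+L+carry(1)=C with Q=5, C=4; with digits 4,5,6,7,9 already taken and all letters distinct, the only value for L is 8. So L=8.
Step 7. [col 3: P + B ≡ B (mod 10)] column 3 (P + B ≡ B (mod 10), carry-in 1) doesn't pin B yet; pick B=2 and continue, so B=2.
Step 8. [col 4: B + T ≡ V (mod 10)] column 4: given B=2, T=7, carry-in 1, and digits 2,4,5,6,7,8,9 already taken and all letters distinct, B+T≡V (mod 10) forces V=0 ⇒ V=0.
Step 9. [col 5: L + F ≡ B (mod 10)] from column 5 (L=8, B=2, carry-in 1, digits 0,2,4,5,6,7,8,9 already taken and all letters distinct): F must equal 3. So F=3.

Answer: B=2, C=4, F=3, L=8, P=9, Q=5, T=7, V=0, Z=6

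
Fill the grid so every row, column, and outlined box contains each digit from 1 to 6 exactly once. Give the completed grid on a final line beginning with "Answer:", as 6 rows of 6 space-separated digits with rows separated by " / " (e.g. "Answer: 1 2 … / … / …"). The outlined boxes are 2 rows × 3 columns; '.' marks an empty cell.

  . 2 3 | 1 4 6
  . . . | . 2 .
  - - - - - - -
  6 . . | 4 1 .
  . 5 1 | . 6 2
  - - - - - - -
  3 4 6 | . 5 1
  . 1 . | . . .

Step 1. [r2c4∈{3,5}] col 4 places 5 nowhere but r2c4. So r2c4=5.
Step 2. [r6c1∈{2,5}] 2 has one home in col 1: r6c1 ⇒ r6c1=2.
Step 3. [r6c5∈{3}] r6c5 has the single candidate 3, so r6c5=3.
Step 4. [r2c6∈{3}] only 3 remains possible at r2c6, so r2c6=3.
Step 5. [r2c1∈{1,4}] r2c1 is the only open cell in row 2 admitting 1. So r2c1=1.
Step 6. [r6c6∈{4}] r6c6 is down to just 4. So r6c6=4.
Step 7. [r2c2∈{6}] nothing but 6 survives at r2c2 ⇒ r2c2=6.
Step 8. [r6c4∈{6}] only 6 remains possible at r6c4. So r6c4=6.
Step 9. [r1c1∈{5}] r1c1 is down to just 5 ⇒ r1c1=5.
Step 10. [r3c2∈{3}] r3c2's peers cover all but 3, so r3c2=3.
Step 11. [r4c4∈{3}] r4c4 has the single candidate 3 ⇒ r4c4=3.
Step 12. [r3c6∈{5}] r3c6's peers cover all but 5, so r3c6=5.
Step 13. [r6c3∈{5}] only 5 remains possible at r6c3 ⇒ r6c3=5.
Step 14. [r5c4∈{2}] r5c4's peers cover all but 2. So r5c4=2.
Step 15. [r3c3∈{2}] r3c3's peers cover all but 2, so r3c3=2.
Step 16. [r4c1∈{4}] r4c1's peers cover all but 4. So r4c1=4.
Step 17. [r2c3∈{4}] r2c3's peers cover all but 4 ⇒ r2c3=4.

Answer: 5 2 3 1 4 6 / 1 6 4 5 2 3 / 6 3 2 4 1 5 / 4 5 1 3 6 2 / 3 4 6 2 5 1 / 2 1 5 6 3 4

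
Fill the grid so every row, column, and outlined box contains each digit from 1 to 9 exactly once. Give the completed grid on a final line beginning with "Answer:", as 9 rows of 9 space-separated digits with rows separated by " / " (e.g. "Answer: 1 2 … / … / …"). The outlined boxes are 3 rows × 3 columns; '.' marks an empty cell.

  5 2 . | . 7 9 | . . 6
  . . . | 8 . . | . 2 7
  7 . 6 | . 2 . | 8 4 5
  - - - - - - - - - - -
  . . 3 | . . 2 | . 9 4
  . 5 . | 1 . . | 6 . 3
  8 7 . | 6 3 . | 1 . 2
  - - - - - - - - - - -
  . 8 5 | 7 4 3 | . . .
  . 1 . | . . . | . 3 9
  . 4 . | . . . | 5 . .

Step 1. [r7c1∈{2,6,9}] r7c1 is the only open cell in row 7 admitting 9, so r7c1=9.
Step 2. [r4c5∈{5,8}] across row 4, 8 lands solely at r4c5 ⇒ r4c5=8.
Step 3. [r9c1∈{2,3,6}] in row 9, 3 fits only at r9c1, so r9c1=3.
Step 4. [r8c1∈{2,6}] box 7 places 6 nowhere but r8c1 ⇒ r8c1=6.
Step 5. [r3c2∈{3,9}] r3c2 is the only open cell in row 3 admitting 9. So r3c2=9.
Step 6. [r1c8∈{1}] only 1 remains possible at r1c8. So r1c8=1.
Step 7. [r2c3∈{1,4}] r2c3 is the only open cell in col 3 admitting 1 ⇒ r2c3=1.
Step 8. [r9c5∈{1,6,9}] 1 has one home in col 5: r9c5, so r9c5=1.
Step 9. [r1c4∈{3,4}] in col 4, 4 fits only at r1c4, so r1c4=4.
Step 10. [r8c5∈{5}] only 5 remains possible at r8c5. So r8c5=5.
Step 11. [r9c6∈{6,8}] across box 8, 6 lands solely at r9c6. So r9c6=6.
Step 12. [r8c4∈{2}] nothing but 2 survives at r8c4, so r8c4=2.
Step 13. [r5c8∈{7,8}] row 5 places 8 nowhere but r5c8. So r5c8=8.
Step 14. [r9c8∈{7}] r9c8 has the single candidate 7 ⇒ r9c8=7.
Step 15. [r6c3∈{4,9}] 9 has one home in row 6: r6c3 ⇒ r6c3=9.
Step 16. [r5c3∈{2,4}] r5c3 is the only open cell in col 3 admitting 4, so r5c3=4.
Step 17. [r2c7∈{3,9}] r2c7 is the only open cell in row 2 admitting 9, so r2c7=9.
Step 18. [r6c6∈{4,5}] r6c6 is the only open cell in row 6 admitting 4. So r6c6=4.
Step 19. [r7c8∈{6}] r7c8 has the single candidate 6, so r7c8=6.
Step 20. [r8c3∈{7}] r8c3 has the single candidate 7, so r8c3=7.
Step 21. [r4c7∈{7}] r4c7's peers cover all but 7. So r4c7=7.
Step 22. [r8c7∈{4}] r8c7 is down to just 4, so r8c7=4.
Step 23. [r4c4∈{5}] r4c4 is down to just 5, so r4c4=5.
Step 24. [r3c6∈{1}] only 1 remains possible at r3c6 ⇒ r3c6=1.
Step 25. [r3c4∈{3}] r3c4 has the single candidate 3. So r3c4=3.
Step 26. [r5c6∈{7}] r5c6 is down to just 7, so r5c6=7.
Step 27. [r4c1∈{1}] only 1 remains possible at r4c1. So r4c1=1.
Step 28. [r2c5∈{6}] r2c5's peers cover all but 6, so r2c5=6.
Step 29. [r2c1∈{4}] only 4 remains possible at r2c1 ⇒ r2c1=4.
Step 30. [r9c4∈{9}] only 9 remains possible at r9c4 ⇒ r9c4=9.
Step 31. [r2c2∈{3}] only 3 remains possible at r2c2. So r2c2=3.
Step 32. [r5c5∈{9}] r5c5's peers cover all but 9 ⇒ r5c5=9.
Step 33. [r8c6∈{8}] only 8 remains possible at r8c6, so r8c6=8.
Step 34. [r7c7∈{2}] r7c7's peers cover all but 2, so r7c7=2.
Step 35. [r2c6∈{5}] only 5 remains possible at r2c6 ⇒ r2c6=5.
Step 36. [r9c9∈{8}] only 8 remains possible at r9c9. So r9c9=8.
Step 37. [r5c1∈{2}] only 2 remains possible at r5c1 ⇒ r5c1=2.
Step 38. [r6c8∈{5}] nothing but 5 survives at r6c8 ⇒ r6c8=5.
Step 39. [r1c3∈{8}] r1c3 is down to just 8 ⇒ r1c3=8.
Step 40. [r4c2∈{6}] nothing but 6 survives at r4c2, so r4c2=6.
Step 41. [r9c3∈{2}] r9c3's peers cover all but 2, so r9c3=2.
Step 42. [r1c7∈{3}] nothing but 3 survives at r1c7 ⇒ r1c7=3.
Step 43. [r7c9∈{1}] r7c9 is down to just 1. So r7c9=1.

Answer: 5 2 8 4 7 9 3 1 6 / 4 3 1 8 6 5 9 2 7 / 7 9 6 3 2 1 8 4 5 / 1 6 3 5 8 2 7 9 4 / 2 5 4 1 9 7 6 8 3 / 8 7 9 6 3 4 1 5 2 / 9 8 5 7 4 3 2 6 1 / 6 1 7 2 5 8 4 3 9 / 3 4 2 9 1 6 5 7 8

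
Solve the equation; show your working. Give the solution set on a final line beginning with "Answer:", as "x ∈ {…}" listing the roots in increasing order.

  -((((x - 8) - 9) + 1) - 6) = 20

Step 1. [-((((x - 8) - 9) + 1) - 6) = 20] leading − — multiply by −1, so neg: (((x - 8) - 9) + 1) - 6 = -20.
Step 2. [(((x - 8) - 9) + 1) - 6 = -20] peel the -6: add 6 from each side. So sub: ((x - 8) - 9) + 1 = -14.
Step 3. [((x - 8) - 9) + 1 = -14] +1 is outermost — subtract 1 both sides, so sub: (x - 8) - 9 = -15.
Step 4. [(x - 8) - 9 = -15] -9 is outermost — add 9 both sides, so sub: x - 8 = -6.
Step 5. [x - 8 = -6] peel the -8: add 8 from each side, so sub: x = 2.

Answer: x ∈ {2}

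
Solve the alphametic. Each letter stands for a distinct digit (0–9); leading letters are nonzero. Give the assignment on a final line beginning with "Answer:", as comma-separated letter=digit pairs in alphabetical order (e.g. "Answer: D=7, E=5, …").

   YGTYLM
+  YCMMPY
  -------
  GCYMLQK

Step 1. [col 1: M + Y ≡ K (mod 10)] several values work for K in column 1 (M + Y ≡ K (mod 10), carry-in 0); try K=3. So K=3.
Step 2. [col 1: M + Y ≡ K (mod 10)] several values work for Y in column 1 (M + Y ≡ K (mod 10), carry-in 0); try Y=8, so Y=8.
Step 3. [G] adding two 6-digit numbers gives at most 6+1 digits, and here it does — G is that final carry and must be 1 ⇒ G=1.
Step 4. [col 1: M + Y ≡ K (mod 10)] from column 1 (Y=8, K=3, carry-in 0, digits 1,3,8 already taken and all letters distinct): M must equal 5 ⇒ M=5.
Step 5. [col 2: L + P ≡ Q (mod 10)] no forcing yet in column 2 (carry-in 1); P=7 is free and consistent — try it ⇒ P=7.
Step 6. [col 2: L + P ≡ Q (mod 10)] no forcing yet in column 2 (carry-in 1); Q=2 is free and consistent — try it, so Q=2.
Step 7. [col 2: L + P ≡ Q (mod 10)] from column 2 (P=7, Q=2, carry-in 1, digits 1,2,3,5,7,8 already taken and all letters distinct): L must equal 4, so L=4.
Step 8. [col 4: T + M ≡ M (mod 10)] from column 4 (M=5, carry-in 1, digits 1,2,3,4,5,7,8 already taken and all letters distinct): T must equal 9. So T=9.
Step 9. [col 5: G + C ≡ Y (mod 10)] column 5 reads G+C+carry(1)=Y with G=1, Y=8; with digits 1,2,3,4,5,7,8,9 already taken and all letters distinct, the only value for C is 6. So C=6.

Answer: C=6, G=1, K=3, L=4, M=5, P=7, Q=2, T=9, Y=8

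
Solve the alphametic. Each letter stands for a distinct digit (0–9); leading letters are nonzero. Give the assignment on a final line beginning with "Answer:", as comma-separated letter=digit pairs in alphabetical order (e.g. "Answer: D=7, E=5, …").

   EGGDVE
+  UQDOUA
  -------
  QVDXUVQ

Step 1. [col 1: E + A ≡ Q (mod 10)] column 1 (E + A ≡ Q (mod 10), carry-in 0) doesn't pin A yet; pick A=3 and continue. So A=3.
Step 2. [col 1: E + A ≡ Q (mod 10)] several values work for Q in column 1 (E + A ≡ Q (mod 10), carry-in 0); try Q=1, so Q=1.
Step 3. [col 1: E + A ≡ Q (mod 10)] column 1: given A=3, Q=1, carry-in 0, and digits 1,3 already taken and all letters distinct, E+A≡Q (mod 10) forces E=8 ⇒ E=8.
Step 4. [col 2: V + U ≡ V (mod 10)] column 2 reads V+U+carry(1)=V with nothing yet; with digits 1,3,8 already taken and all letters distinct, the only value for U is 9. So U=9.
Step 5. [col 2: V + U ≡ V (mod 10)] V=7 is one option consistent with column 2 (V + U ≡ V (mod 10), carry-in 1) — take it, so V=7.
Step 6. [col 3: D + O ≡ U (mod 10)] several values work for O in column 3 (D + O ≡ U (mod 10), carry-in 1); try O=2 ⇒ O=2.
Step 7. [col 3: D + O ≡ U (mod 10)] column 3: given O=2, U=9, carry-in 1, and digits 1,2,3,7,8,9 already taken and all letters distinct, D+O≡U (mod 10) forces D=6, so D=6.
Step 8. [col 4: G + D ≡ X (mod 10)] column 4: given D=6, carry-in 0, and digits 1,2,3,6,7,8,9 already taken and all letters distinct, G+D≡X (mod 10) forces G=4. So G=4.
Step 9. [col 4: G + D ≡ X (mod 10)] column 4 reads G+D+carry(0)=X with G=4, D=6; with digits 1,2,3,4,6,7,8,9 already taken and all letters distinct, the only value for X is 0, so X=0.

Answer: A=3, D=6, E=8, G=4, O=2, Q=1, U=9, V=7, X=0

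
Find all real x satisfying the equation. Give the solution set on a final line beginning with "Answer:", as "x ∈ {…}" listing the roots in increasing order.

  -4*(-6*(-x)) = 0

Step 1. [-4*(-6*(-x)) = 0] divide by the outer -4 ⇒ div: -6*(-x) = 0.
Step 2. [-6*(-x) = 0] LHS = -6·(…); ÷-6 both sides. So div: -x = 0.
Step 3. [-x = 0] leading − — multiply by −1 ⇒ neg: x = 0.

Answer: x ∈ {0}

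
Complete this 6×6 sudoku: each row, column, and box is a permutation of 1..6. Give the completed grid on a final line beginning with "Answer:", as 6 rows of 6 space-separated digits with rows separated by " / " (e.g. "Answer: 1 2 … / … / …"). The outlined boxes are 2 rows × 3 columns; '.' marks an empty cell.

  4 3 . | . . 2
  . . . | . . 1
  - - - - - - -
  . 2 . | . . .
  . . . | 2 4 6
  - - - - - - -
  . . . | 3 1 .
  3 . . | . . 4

Step 1. [r5c6∈{5}] nothing but 5 survives at r5c6, so r5c6=5.
Step 2. [r1c3∈{1,5,6}] r1c3 is the only open cell in row 1 admitting 1 ⇒ r1c3=1.
Step 3. [r6c4∈{6}] r6c4 has the single candidate 6 ⇒ r6c4=6.
Step 4. [r3c3∈{3,4,5,6}] across row 3, 4 lands solely at r3c3. So r3c3=4.
Step 5. [r1c4∈{5}] nothing but 5 survives at r1c4 ⇒ r1c4=5.
Step 6. [r3c1∈{1,5,6}] 6 has one home in row 3: r3c1. So r3c1=6.
Step 7. [r5c1∈{2}] r5c1's peers cover all but 2, so r5c1=2.
Step 8. [r2c1∈{5}] r2c1 is down to just 5, so r2c1=5.
Step 9. [r2c2∈{6}] r2c2 is down to just 6 ⇒ r2c2=6.
Step 10. [r6c3∈{5}] r6c3's peers cover all but 5 ⇒ r6c3=5.
Step 11. [r6c2∈{1}] r6c2's peers cover all but 1, so r6c2=1.
Step 12. [r3c5∈{3,5}] 5 has one home in row 3: r3c5 ⇒ r3c5=5.
Step 13. [r5c3∈{6}] only 6 remains possible at r5c3 ⇒ r5c3=6.
Step 14. [r4c2∈{5}] r4c2 is down to just 5 ⇒ r4c2=5.
Step 15. [r1c5∈{6}] only 6 remains possible at r1c5. So r1c5=6.
Step 16. [r4c3∈{3}] r4c3's peers cover all but 3 ⇒ r4c3=3.
Step 17. [r2c4∈{4}] nothing but 4 survives at r2c4, so r2c4=4.
Step 18. [r6c5∈{2}] only 2 remains possible at r6c5 ⇒ r6c5=2.
Step 19. [r4c1∈{1}] r4c1 has the single candidate 1 ⇒ r4c1=1.
Step 20. [r2c3∈{2}] r2c3's peers cover all but 2, so r2c3=2.
Step 21. [r3c6∈{3}] nothing but 3 survives at r3c6 ⇒ r3c6=3.
Step 22. [r5c2∈{4}] r5c2's peers cover all but 4. So r5c2=4.
Step 23. [r2c5∈{3}] only 3 remains possible at r2c5. So r2c5=3.
Step 24. [r3c4∈{1}] r3c4 is down to just 1 ⇒ r3c4=1.

Answer: 4 3 1 5 6 2 / 5 6 2 4 3 1 / 6 2 4 1 5 3 / 1 5 3 2 4 6 / 2 4 6 3 1 5 / 3 1 5 6 2 4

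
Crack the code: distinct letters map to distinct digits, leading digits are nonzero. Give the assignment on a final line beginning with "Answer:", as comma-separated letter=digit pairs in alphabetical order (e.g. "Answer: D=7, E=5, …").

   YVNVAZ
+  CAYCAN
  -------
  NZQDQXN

Step 1. [col 1: Z + N ≡ N (mod 10)] from column 1 (nothing yet, carry-in 0, all letters distinct, none taken yet): Z must equal 0, so Z=0.
Step 2. [col 1: Z + N ≡ N (mod 10)] several values work for N in column 1 (Z + N ≡ N (mod 10), carry-in 0); try N=1, so N=1.
Step 3. [col 2: A + A ≡ X (mod 10)] column 2 (A + A ≡ X (mod 10), carry-in 0) doesn't pin X yet; pick X=6 and continue. So X=6.
Step 4. [col 2: A + A ≡ X (mod 10)] no forcing yet in column 2 (carry-in 0); A=8 is free and consistent — try it. So A=8.
Step 5. [col 3: V + C ≡ Q (mod 10)] several values work for V in column 3 (V + C ≡ Q (mod 10), carry-in 1); try V=5. So V=5.
Step 6. [col 3: V + C ≡ Q (mod 10)] C=7 is one option consistent with column 3 (V + C ≡ Q (mod 10), carry-in 1) — take it ⇒ C=7.
Step 7. [col 3: V + C ≡ Q (mod 10)] in column 3 we have V+C≡Q with carry-in 1; given V=5, C=7 and digits 0,1,5,6,7,8 already taken and all letters distinct, that pins Q to 3 ⇒ Q=3.
Step 8. [col 4: N + Y ≡ D (mod 10)] column 4: given N=1, carry-in 1, and digits 0,1,3,5,6,7,8 already taken and all letters distinct, N+Y≡D (mod 10) forces Y=2, so Y=2.
Step 9. [col 4: N + Y ≡ D (mod 10)] column 4 reads N+Y+carry(1)=D with N=1, Y=2; with digits 0,1,2,3,5,6,7,8 already taken and all letters distinct, the only value for D is 4. So D=4.

Answer: A=8, C=7, D=4, N=1, Q=3, V=5, X=6, Y=2, Z=0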